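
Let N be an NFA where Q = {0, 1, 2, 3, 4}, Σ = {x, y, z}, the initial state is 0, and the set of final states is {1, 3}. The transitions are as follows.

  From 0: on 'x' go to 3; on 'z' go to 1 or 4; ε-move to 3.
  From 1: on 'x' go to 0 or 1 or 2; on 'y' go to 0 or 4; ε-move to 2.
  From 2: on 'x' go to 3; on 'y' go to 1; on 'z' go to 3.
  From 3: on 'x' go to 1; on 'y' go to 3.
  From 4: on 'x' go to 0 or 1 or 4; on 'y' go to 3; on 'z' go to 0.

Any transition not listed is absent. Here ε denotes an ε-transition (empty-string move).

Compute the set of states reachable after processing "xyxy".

{0, 1, 2, 3, 4}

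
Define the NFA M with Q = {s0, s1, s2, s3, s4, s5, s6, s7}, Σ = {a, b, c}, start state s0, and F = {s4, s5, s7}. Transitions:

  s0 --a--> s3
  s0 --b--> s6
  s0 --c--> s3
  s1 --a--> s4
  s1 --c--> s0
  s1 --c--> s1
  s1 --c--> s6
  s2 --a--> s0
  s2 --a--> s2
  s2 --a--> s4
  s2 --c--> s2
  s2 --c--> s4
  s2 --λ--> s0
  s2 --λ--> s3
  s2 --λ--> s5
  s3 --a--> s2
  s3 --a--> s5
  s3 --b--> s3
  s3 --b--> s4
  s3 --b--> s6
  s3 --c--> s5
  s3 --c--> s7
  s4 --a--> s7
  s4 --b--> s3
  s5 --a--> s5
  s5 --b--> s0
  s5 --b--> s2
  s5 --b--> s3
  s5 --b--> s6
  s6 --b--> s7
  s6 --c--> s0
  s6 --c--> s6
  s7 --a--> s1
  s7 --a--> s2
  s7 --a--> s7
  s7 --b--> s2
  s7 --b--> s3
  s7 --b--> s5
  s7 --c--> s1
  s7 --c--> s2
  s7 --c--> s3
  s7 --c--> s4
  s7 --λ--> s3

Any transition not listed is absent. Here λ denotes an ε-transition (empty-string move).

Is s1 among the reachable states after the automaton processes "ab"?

Start in {s0}.
Read 'a': {s0} → {s3}.
Read 'b': {s3} → {s3, s4, s6}.
State s1 is not in {s3, s4, s6}.

No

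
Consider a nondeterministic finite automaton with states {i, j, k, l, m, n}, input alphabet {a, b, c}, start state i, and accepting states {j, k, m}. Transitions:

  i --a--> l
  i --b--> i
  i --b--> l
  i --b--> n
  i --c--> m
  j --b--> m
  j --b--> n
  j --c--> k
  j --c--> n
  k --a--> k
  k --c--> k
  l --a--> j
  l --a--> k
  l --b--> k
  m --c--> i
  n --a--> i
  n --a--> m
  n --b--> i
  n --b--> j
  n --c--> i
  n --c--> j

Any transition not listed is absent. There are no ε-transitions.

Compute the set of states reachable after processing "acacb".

Start in {i}.
Read 'a': {i} → {l}.
Read 'c': {l} → ∅.
The set is empty and remains empty for the remaining 3 symbols.

∅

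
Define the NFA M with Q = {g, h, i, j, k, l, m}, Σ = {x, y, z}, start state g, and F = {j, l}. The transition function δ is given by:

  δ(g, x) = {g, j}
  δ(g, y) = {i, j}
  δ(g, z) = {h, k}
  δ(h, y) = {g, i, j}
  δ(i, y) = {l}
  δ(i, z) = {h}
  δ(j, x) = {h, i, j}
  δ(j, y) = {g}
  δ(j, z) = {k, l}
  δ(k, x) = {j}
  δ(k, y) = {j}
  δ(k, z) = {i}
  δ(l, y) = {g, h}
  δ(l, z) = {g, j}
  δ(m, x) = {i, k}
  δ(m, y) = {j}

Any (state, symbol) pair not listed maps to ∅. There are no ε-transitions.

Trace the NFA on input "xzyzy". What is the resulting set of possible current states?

Start in {g}.
Read 'x': {g} → {g, j}.
Read 'z': {g, j} → {h, k, l}.
Read 'y': {h, k, l} → {g, h, i, j}.
Read 'z': {g, h, i, j} → {h, k, l}.
Read 'y': {h, k, l} → {g, h, i, j}.

{g, h, i, j}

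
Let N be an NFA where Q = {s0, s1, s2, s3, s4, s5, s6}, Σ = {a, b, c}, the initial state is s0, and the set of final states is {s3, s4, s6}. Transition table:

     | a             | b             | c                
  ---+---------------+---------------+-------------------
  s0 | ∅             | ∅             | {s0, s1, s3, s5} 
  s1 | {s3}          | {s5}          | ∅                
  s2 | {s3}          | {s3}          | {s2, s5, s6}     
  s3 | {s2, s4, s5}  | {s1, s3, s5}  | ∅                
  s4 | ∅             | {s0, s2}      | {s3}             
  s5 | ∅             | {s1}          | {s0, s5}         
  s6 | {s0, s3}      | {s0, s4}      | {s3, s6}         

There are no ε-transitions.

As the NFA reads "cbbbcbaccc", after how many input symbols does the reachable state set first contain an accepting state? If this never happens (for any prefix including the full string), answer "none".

Start in {s0}.
Read 'c': s0→{s0, s1, s3, s5}; now {s0, s1, s3, s5}.
None of the earlier sets intersect F, but {s0, s1, s3, s5} does.

1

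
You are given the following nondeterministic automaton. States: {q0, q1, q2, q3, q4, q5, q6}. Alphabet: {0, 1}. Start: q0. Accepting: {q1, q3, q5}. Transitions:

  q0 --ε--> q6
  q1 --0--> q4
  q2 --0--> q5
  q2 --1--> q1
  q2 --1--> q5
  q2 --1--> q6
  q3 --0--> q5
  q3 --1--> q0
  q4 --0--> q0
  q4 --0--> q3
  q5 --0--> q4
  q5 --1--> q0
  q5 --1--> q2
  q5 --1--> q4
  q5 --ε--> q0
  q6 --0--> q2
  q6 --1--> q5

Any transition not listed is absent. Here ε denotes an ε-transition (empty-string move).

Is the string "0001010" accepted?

Start: ε-closure({q0}) = {q0, q6}.
Read '0': q0→∅, q6→{q2}; now {q2}.
Read '0': q2→{q5}; union {q5}; ε-closure = {q0, q5, q6}.
Read '0': q0→∅, q5→{q4}, q6→{q2}; now {q2, q4}.
Read '1': q2→{q1, q5, q6}, q4→∅; union {q1, q5, q6}; ε-closure = {q0, q1, q5, q6}.
Read '0': q0→∅, q1→{q4}, q5→{q4}, q6→{q2}; now {q2, q4}.
Read '1': q2→{q1, q5, q6}, q4→∅; union {q1, q5, q6}; ε-closure = {q0, q1, q5, q6}.
Read '0': q0→∅, q1→{q4}, q5→{q4}, q6→{q2}; now {q2, q4}.
The final set {q2, q4} contains no accepting state.

No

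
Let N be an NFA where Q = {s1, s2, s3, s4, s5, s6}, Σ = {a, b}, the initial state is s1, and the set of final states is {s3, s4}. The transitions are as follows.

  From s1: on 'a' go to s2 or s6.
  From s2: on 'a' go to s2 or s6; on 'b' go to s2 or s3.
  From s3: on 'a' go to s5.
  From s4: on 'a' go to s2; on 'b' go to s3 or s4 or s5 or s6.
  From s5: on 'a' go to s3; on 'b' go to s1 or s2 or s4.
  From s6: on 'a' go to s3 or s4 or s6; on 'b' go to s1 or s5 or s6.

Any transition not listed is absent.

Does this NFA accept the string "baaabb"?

Start in {s1}.
Read 'b': s1→∅; now ∅.
The set is empty and remains empty for the remaining 5 symbols.
The final set ∅ contains no accepting state.

No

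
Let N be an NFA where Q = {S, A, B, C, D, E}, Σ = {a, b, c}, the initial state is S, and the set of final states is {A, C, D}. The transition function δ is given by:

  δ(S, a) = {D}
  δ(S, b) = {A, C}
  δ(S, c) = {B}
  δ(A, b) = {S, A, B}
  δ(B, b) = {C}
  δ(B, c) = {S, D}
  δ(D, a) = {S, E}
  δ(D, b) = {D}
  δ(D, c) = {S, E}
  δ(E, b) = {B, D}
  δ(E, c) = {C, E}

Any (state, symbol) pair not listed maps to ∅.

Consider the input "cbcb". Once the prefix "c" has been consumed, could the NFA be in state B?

Yes

Start in {S}.
Read 'c': S→{B}; now {B}.
State B is in {B}.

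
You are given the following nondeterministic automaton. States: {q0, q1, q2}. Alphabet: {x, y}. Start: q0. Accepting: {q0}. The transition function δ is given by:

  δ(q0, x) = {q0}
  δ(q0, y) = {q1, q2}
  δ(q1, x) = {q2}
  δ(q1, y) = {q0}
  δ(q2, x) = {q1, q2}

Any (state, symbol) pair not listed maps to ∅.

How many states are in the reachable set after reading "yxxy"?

Start in {q0}.
Read 'y': q0→{q1, q2}; now {q1, q2}.
Read 'x': q1→{q2}, q2→{q1, q2}; now {q1, q2}.
Read 'x': q1→{q2}, q2→{q1, q2}; now {q1, q2}.
Read 'y': q1→{q0}, q2→∅; now {q0}.
That set has 1 state.

1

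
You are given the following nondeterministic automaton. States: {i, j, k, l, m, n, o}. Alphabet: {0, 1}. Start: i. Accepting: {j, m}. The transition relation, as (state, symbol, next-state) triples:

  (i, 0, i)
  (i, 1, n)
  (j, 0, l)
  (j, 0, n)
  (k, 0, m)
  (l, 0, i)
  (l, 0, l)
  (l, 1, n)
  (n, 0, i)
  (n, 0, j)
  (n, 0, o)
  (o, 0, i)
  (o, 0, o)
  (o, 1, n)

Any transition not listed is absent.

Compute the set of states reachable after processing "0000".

Start in {i}.
Read '0': {i} → {i}.
Read '0': {i} → {i}.
Read '0': {i} → {i}.
Read '0': {i} → {i}.

{i}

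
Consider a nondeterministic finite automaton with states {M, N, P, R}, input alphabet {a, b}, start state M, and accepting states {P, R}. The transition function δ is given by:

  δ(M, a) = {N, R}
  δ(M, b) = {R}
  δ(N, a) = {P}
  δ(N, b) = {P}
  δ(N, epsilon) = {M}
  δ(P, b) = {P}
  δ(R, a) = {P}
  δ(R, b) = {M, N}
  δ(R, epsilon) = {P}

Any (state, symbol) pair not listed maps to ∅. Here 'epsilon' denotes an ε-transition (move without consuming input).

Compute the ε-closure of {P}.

Begin with {P}.
No ε-moves leave this set, so the closure equals the set itself.

{P}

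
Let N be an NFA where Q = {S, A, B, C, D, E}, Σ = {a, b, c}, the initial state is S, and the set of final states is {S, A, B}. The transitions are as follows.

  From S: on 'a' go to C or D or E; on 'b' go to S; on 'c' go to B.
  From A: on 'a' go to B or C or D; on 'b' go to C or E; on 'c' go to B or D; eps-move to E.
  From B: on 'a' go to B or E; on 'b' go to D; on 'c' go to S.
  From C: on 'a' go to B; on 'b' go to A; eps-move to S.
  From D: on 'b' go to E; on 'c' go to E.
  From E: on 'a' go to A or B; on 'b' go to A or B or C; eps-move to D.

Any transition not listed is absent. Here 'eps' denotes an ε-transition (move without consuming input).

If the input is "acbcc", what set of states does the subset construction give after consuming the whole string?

Start in {S}.
Read 'a': {S} → {S, C, D, E}.
Read 'c': {S, C, D, E} → {B, D, E}.
Read 'b': {B, D, E} → {S, A, B, C, D, E}.
Read 'c': {S, A, B, C, D, E} → {S, B, D, E}.
Read 'c': {S, B, D, E} → {S, B, D, E}.

{S, B, D, E}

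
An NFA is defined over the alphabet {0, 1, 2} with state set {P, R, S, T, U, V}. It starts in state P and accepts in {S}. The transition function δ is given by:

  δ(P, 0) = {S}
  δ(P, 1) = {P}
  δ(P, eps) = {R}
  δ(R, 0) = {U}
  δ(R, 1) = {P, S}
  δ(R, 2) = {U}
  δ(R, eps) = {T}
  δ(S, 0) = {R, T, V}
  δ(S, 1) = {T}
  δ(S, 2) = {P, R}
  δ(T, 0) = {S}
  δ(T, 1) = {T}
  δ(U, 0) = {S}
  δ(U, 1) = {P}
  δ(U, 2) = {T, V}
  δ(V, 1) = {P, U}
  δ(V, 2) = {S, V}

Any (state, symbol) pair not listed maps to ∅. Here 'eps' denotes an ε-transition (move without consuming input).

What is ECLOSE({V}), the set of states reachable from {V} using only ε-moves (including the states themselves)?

{V}

Begin with {V}.
No ε-moves leave this set, so the closure equals the set itself.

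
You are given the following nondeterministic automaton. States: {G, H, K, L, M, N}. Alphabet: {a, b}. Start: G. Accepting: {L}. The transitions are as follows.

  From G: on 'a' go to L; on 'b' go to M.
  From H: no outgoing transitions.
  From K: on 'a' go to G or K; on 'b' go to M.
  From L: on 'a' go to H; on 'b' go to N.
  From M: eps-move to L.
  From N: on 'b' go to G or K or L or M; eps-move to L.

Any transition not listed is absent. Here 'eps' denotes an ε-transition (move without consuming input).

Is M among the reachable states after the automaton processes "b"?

Yes

Start in {G}.
Read 'b': G→{M}; union {M}; ε-closure = {L, M}.
State M is in {L, M}.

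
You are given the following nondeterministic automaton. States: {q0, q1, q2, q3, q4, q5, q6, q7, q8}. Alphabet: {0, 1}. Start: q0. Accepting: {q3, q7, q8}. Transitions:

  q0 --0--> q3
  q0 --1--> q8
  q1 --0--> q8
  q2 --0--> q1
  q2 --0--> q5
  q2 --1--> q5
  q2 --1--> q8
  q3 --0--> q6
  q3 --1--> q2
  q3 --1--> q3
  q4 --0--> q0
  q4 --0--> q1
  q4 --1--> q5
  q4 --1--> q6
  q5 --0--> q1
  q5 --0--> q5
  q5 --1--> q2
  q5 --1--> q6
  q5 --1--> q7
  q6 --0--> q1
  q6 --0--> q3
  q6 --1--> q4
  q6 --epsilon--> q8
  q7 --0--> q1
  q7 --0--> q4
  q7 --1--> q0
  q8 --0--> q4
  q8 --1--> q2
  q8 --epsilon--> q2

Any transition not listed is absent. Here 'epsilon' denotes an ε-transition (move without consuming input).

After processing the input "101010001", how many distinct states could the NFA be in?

Start in {q0}.
Read '1': {q0} → {q2, q8}.
Read '0': {q2, q8} → {q1, q4, q5}.
Read '1': {q1, q4, q5} → {q2, q5, q6, q7, q8}.
Read '0': {q2, q5, q6, q7, q8} → {q1, q3, q4, q5}.
Read '1': {q1, q3, q4, q5} → {q2, q3, q5, q6, q7, q8}.
Read '0': {q2, q3, q5, q6, q7, q8} → {q1, q2, q3, q4, q5, q6, q8}.
Read '0': {q1, q2, q3, q4, q5, q6, q8} → {q0, q1, q2, q3, q4, q5, q6, q8}.
Read '0': {q0, q1, q2, q3, q4, q5, q6, q8} → {q0, q1, q2, q3, q4, q5, q6, q8}.
Read '1': {q0, q1, q2, q3, q4, q5, q6, q8} → {q2, q3, q4, q5, q6, q7, q8}.
That set has 7 states.

7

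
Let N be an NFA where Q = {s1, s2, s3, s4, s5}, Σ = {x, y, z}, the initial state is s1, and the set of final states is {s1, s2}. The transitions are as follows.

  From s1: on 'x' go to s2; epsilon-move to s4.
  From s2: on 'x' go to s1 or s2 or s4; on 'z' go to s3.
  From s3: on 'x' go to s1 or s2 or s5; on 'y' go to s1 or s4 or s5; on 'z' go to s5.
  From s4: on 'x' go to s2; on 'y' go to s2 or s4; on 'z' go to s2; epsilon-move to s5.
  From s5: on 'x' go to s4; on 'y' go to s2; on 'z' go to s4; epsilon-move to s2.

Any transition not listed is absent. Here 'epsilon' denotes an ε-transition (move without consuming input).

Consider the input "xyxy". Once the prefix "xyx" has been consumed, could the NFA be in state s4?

Start: ε-closure({s1}) = {s1, s2, s4, s5}.
Read 'x': {s1, s2, s4, s5} → {s1, s2, s4, s5}.
Read 'y': {s1, s2, s4, s5} → {s2, s4, s5}.
Read 'x': {s2, s4, s5} → {s1, s2, s4, s5}.
State s4 is in {s1, s2, s4, s5}.

Yes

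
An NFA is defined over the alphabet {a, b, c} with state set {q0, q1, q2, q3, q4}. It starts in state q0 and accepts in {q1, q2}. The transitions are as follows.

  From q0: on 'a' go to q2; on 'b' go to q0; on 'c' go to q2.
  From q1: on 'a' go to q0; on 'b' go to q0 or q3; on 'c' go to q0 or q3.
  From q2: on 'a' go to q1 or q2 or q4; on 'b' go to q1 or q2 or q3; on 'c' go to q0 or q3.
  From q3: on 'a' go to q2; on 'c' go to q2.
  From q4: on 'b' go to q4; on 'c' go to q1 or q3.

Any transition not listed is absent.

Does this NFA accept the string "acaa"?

Yes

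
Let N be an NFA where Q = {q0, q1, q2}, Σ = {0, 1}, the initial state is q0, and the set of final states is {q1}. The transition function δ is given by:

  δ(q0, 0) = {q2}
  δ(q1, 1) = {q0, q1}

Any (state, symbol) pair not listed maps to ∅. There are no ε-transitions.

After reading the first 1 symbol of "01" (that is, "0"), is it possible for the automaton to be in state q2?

Start in {q0}.
Read '0': {q0} → {q2}.
State q2 is in {q2}.

Yes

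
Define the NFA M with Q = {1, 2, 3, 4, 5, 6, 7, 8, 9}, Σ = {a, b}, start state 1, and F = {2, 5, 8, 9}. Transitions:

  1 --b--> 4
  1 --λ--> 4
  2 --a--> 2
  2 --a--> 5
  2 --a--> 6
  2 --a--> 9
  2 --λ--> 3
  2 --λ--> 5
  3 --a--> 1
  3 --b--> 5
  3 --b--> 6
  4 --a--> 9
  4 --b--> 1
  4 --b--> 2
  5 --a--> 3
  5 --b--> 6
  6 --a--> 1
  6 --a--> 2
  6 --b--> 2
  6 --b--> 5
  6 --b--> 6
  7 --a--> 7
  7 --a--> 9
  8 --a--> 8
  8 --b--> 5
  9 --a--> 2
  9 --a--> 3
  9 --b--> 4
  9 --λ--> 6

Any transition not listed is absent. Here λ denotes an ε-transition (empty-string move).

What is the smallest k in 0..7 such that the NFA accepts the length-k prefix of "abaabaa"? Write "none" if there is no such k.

Start: ε-closure({1}) = {1, 4}.
Read 'a': 1→∅, 4→{9}; union {9}; ε-closure = {6, 9}.
None of the earlier sets intersect F, but {6, 9} does.

1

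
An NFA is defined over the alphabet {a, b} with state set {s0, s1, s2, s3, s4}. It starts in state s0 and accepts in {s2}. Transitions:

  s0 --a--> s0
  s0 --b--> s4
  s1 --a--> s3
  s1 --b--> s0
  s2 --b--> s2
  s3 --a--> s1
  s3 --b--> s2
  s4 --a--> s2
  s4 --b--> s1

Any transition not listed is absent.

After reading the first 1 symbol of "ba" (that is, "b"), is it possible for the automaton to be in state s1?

No

Start in {s0}.
Read 'b': {s0} → {s4}.
State s1 is not in {s4}.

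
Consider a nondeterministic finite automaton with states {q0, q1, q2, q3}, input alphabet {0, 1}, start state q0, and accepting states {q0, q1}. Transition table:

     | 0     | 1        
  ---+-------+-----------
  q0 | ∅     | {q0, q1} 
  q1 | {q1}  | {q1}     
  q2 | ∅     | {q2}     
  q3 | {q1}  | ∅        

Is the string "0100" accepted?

No

Start in {q0}.
Read '0': q0→∅; now ∅.
The set is empty and remains empty for the remaining 3 symbols.
The final set ∅ contains no accepting state.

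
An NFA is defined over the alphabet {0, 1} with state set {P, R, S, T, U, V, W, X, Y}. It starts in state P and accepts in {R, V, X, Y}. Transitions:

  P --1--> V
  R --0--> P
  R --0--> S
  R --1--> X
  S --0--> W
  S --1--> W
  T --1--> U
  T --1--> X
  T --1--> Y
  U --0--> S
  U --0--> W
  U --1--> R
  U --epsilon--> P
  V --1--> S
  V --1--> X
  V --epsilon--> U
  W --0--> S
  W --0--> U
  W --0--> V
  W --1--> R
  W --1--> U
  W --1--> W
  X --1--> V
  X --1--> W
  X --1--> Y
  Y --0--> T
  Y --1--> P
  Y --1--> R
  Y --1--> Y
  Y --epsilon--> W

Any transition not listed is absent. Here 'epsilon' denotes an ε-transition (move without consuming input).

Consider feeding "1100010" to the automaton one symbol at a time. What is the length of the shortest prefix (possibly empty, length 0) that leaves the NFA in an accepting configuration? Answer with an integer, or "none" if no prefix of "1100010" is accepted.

1

Start in {P}.
Read '1': P→{V}; union {V}; ε-closure = {P, U, V}.
None of the earlier sets intersect F, but {P, U, V} does.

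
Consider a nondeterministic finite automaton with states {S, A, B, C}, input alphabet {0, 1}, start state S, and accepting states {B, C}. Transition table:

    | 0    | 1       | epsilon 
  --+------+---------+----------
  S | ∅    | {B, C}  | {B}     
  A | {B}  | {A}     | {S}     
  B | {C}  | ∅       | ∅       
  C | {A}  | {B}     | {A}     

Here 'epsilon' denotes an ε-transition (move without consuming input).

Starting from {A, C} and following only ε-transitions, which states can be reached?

{S, A, B, C}

Begin with {A, C}.
ε-move A → S; add S.
ε-move S → B; add B.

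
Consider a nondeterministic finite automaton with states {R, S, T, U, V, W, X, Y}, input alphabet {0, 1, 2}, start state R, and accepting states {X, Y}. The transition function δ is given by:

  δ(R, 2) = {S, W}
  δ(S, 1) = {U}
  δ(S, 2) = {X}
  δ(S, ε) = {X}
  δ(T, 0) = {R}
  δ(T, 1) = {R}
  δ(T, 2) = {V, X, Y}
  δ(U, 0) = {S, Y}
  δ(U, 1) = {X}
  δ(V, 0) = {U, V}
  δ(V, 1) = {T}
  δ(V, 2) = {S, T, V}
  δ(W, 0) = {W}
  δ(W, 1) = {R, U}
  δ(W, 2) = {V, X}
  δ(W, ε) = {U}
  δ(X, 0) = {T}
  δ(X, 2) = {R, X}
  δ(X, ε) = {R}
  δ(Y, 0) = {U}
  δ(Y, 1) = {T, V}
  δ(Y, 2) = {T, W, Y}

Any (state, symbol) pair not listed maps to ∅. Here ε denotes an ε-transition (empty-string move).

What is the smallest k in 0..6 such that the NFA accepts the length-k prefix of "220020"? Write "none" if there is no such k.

1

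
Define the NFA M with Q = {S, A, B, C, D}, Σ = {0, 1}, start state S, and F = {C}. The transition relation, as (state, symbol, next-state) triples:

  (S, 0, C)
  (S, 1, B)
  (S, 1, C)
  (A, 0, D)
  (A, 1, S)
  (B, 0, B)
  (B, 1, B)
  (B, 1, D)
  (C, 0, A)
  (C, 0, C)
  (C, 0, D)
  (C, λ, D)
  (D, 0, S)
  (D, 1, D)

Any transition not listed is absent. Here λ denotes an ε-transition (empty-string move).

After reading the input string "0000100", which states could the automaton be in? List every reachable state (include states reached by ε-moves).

{S, A, B, C, D}

Start in {S}.
Read '0': {S} → {C, D}.
Read '0': {C, D} → {S, A, C, D}.
Read '0': {S, A, C, D} → {S, A, C, D}.
Read '0': {S, A, C, D} → {S, A, C, D}.
Read '1': {S, A, C, D} → {S, B, C, D}.
Read '0': {S, B, C, D} → {S, A, B, C, D}.
Read '0': {S, A, B, C, D} → {S, A, B, C, D}.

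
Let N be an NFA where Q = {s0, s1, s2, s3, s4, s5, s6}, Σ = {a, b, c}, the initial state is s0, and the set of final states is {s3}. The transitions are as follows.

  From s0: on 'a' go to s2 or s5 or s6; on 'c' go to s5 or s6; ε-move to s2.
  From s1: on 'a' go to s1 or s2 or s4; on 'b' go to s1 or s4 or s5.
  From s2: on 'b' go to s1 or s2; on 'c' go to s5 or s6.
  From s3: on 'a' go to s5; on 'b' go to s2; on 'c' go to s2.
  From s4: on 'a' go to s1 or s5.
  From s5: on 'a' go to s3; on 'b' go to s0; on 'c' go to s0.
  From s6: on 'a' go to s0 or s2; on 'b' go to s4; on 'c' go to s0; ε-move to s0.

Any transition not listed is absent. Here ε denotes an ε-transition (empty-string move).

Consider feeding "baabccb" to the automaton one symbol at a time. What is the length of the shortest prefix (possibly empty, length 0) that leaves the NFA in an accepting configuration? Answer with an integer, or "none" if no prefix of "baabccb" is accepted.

Start: ε-closure({s0}) = {s0, s2}.
Read 'b': {s0, s2} → {s1, s2}.
Read 'a': {s1, s2} → {s1, s2, s4}.
Read 'a': {s1, s2, s4} → {s1, s2, s4, s5}.
Read 'b': {s1, s2, s4, s5} → {s0, s1, s2, s4, s5}.
Read 'c': {s0, s1, s2, s4, s5} → {s0, s2, s5, s6}.
Read 'c': {s0, s2, s5, s6} → {s0, s2, s5, s6}.
Read 'b': {s0, s2, s5, s6} → {s0, s1, s2, s4}.
No reachable set along the way intersects F.

none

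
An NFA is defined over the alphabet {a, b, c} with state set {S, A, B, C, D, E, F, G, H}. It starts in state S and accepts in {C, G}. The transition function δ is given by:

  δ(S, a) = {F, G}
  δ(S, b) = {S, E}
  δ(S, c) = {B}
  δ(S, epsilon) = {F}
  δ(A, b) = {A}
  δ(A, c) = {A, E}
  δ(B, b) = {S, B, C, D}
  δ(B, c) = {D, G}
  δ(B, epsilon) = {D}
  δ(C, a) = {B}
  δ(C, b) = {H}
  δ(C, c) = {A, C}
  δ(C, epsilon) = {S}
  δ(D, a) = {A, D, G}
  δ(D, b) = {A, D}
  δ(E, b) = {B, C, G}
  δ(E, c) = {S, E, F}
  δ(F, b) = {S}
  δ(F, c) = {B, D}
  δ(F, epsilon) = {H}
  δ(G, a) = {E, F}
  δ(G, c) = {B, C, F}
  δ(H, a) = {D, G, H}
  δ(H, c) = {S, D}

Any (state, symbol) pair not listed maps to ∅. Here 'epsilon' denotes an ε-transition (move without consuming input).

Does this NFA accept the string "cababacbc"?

Start: ε-closure({S}) = {S, F, H}.
Read 'c': S→{B}, F→{B, D}, H→{S, D}; union {S, B, D}; ε-closure = {S, B, D, F, H}.
Read 'a': S→{F, G}, B→∅, D→{A, D, G}, F→∅, H→{D, G, H}; now {A, D, F, G, H}.
Read 'b': A→{A}, D→{A, D}, F→{S}, G→∅, H→∅; union {S, A, D}; ε-closure = {S, A, D, F, H}.
Read 'a': S→{F, G}, A→∅, D→{A, D, G}, F→∅, H→{D, G, H}; now {A, D, F, G, H}.
Read 'b': A→{A}, D→{A, D}, F→{S}, G→∅, H→∅; union {S, A, D}; ε-closure = {S, A, D, F, H}.
Read 'a': S→{F, G}, A→∅, D→{A, D, G}, F→∅, H→{D, G, H}; now {A, D, F, G, H}.
Read 'c': A→{A, E}, D→∅, F→{B, D}, G→{B, C, F}, H→{S, D}; union {S, A, B, C, D, E, F}; ε-closure = {S, A, B, C, D, E, F, H}.
Read 'b': S→{S, E}, A→{A}, B→{S, B, C, D}, C→{H}, D→{A, D}, E→{B, C, G}, F→{S}, H→∅; union {S, A, B, C, D, E, G, H}; ε-closure = {S, A, B, C, D, E, F, G, H}.
Read 'c': S→{B}, A→{A, E}, B→{D, G}, C→{A, C}, D→∅, E→{S, E, F}, F→{B, D}, G→{B, C, F}, H→{S, D}; union {S, A, B, C, D, E, F, G}; ε-closure = {S, A, B, C, D, E, F, G, H}.
The final set {S, A, B, C, D, E, F, G, H} contains the accepting states C, G.

Yes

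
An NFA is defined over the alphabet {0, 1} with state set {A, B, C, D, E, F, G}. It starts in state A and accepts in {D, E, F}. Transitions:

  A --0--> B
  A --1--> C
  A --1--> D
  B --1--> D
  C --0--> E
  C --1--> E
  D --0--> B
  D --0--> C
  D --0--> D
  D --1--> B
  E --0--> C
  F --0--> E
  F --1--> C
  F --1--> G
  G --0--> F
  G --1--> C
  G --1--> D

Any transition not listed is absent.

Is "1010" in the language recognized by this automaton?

Start in {A}.
Read '1': {A} → {C, D}.
Read '0': {C, D} → {B, C, D, E}.
Read '1': {B, C, D, E} → {B, D, E}.
Read '0': {B, D, E} → {B, C, D}.
The final set {B, C, D} contains the accepting state D.

Yes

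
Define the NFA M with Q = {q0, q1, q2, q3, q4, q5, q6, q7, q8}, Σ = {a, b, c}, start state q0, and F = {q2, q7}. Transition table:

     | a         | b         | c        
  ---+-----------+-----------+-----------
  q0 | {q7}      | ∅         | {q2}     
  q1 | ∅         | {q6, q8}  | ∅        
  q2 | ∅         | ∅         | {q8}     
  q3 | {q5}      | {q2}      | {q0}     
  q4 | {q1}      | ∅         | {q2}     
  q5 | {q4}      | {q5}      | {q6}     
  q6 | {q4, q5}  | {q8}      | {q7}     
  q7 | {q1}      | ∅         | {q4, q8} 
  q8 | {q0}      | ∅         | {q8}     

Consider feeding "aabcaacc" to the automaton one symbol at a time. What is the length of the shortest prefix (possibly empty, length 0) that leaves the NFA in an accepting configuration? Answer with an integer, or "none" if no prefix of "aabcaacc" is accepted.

1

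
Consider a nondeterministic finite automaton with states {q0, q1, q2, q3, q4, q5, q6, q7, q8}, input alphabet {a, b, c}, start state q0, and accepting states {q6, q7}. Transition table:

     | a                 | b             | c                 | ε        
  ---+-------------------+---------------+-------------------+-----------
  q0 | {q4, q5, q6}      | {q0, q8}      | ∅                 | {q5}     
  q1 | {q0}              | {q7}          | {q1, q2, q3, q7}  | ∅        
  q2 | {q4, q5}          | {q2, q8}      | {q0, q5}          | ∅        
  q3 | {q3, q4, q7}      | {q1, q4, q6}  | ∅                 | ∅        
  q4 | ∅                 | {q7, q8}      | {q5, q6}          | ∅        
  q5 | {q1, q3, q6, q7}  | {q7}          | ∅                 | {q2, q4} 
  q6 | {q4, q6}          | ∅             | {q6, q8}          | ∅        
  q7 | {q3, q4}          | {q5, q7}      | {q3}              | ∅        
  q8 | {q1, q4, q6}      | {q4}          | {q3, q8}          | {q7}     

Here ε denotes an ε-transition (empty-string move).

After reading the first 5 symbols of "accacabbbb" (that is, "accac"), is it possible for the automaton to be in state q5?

Yes

Start: ε-closure({q0}) = {q0, q2, q4, q5}.
Read 'a': {q0, q2, q4, q5} → {q1, q2, q3, q4, q5, q6, q7}.
Read 'c': {q1, q2, q3, q4, q5, q6, q7} → {q0, q1, q2, q3, q4, q5, q6, q7, q8}.
Read 'c': {q0, q1, q2, q3, q4, q5, q6, q7, q8} → {q0, q1, q2, q3, q4, q5, q6, q7, q8}.
Read 'a': {q0, q1, q2, q3, q4, q5, q6, q7, q8} → {q0, q1, q2, q3, q4, q5, q6, q7}.
Read 'c': {q0, q1, q2, q3, q4, q5, q6, q7} → {q0, q1, q2, q3, q4, q5, q6, q7, q8}.
State q5 is in {q0, q1, q2, q3, q4, q5, q6, q7, q8}.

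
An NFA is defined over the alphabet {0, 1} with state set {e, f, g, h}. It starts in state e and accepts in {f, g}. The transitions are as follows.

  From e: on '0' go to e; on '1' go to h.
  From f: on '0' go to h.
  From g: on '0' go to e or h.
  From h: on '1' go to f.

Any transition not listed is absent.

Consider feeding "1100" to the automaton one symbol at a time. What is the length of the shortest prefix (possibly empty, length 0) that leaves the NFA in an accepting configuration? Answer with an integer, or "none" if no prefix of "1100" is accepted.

Start in {e}.
Read '1': {e} → {h}.
Read '1': {h} → {f}.
None of the earlier sets intersect F, but {f} does.

2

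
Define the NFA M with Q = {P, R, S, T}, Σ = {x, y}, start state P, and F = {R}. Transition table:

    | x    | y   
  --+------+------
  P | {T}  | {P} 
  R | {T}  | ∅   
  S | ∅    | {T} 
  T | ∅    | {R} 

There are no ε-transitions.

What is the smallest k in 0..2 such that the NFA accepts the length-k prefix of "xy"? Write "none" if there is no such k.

2

Start in {P}.
Read 'x': P→{T}; now {T}.
Read 'y': T→{R}; now {R}.
None of the earlier sets intersect F, but {R} does.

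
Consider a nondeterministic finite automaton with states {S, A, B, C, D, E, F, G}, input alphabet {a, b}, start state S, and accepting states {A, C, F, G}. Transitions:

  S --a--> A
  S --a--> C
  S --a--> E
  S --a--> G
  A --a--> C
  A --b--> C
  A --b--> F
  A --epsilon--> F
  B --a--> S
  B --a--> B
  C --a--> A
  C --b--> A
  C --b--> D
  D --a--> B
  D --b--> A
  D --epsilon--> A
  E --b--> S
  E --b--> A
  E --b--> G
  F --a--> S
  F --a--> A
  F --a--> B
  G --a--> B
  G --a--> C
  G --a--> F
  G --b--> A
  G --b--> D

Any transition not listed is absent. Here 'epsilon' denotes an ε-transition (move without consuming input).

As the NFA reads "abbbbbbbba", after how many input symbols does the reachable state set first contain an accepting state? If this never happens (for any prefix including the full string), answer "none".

1

Start in {S}.
Read 'a': {S} → {A, C, E, F, G}.
None of the earlier sets intersect F, but {A, C, E, F, G} does.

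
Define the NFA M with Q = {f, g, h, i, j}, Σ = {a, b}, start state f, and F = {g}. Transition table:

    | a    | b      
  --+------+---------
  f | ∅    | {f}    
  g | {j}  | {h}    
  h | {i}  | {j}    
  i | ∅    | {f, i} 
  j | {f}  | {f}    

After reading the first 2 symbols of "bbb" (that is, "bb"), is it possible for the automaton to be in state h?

No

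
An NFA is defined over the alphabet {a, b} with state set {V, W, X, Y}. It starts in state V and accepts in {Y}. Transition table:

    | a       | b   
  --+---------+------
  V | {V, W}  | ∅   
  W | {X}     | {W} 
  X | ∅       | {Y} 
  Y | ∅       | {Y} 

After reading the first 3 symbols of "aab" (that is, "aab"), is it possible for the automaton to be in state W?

Yes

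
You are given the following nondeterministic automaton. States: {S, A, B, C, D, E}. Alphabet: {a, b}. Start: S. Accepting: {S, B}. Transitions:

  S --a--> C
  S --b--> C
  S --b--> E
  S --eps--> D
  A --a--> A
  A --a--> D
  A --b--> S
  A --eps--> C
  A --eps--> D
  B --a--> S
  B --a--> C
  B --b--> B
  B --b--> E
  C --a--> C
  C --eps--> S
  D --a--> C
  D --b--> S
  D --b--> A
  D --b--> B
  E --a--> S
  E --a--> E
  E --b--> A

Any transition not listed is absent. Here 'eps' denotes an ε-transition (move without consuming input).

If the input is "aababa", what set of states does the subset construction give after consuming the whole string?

{S, A, C, D, E}

Start: ε-closure({S}) = {S, D}.
Read 'a': S→{C}, D→{C}; union {C}; ε-closure = {S, C, D}.
Read 'a': S→{C}, C→{C}, D→{C}; union {C}; ε-closure = {S, C, D}.
Read 'b': S→{C, E}, C→∅, D→{S, A, B}; union {S, A, B, C, E}; ε-closure = {S, A, B, C, D, E}.
Read 'a': S→{C}, A→{A, D}, B→{S, C}, C→{C}, D→{C}, E→{S, E}; now {S, A, C, D, E}.
Read 'b': S→{C, E}, A→{S}, C→∅, D→{S, A, B}, E→{A}; union {S, A, B, C, E}; ε-closure = {S, A, B, C, D, E}.
Read 'a': S→{C}, A→{A, D}, B→{S, C}, C→{C}, D→{C}, E→{S, E}; now {S, A, C, D, E}.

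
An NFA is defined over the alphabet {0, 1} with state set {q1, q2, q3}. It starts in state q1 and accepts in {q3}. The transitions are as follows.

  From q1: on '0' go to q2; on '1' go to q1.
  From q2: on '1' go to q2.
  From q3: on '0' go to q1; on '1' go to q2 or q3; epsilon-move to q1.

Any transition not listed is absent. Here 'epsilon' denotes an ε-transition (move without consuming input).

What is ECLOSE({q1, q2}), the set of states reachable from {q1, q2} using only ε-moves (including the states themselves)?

{q1, q2}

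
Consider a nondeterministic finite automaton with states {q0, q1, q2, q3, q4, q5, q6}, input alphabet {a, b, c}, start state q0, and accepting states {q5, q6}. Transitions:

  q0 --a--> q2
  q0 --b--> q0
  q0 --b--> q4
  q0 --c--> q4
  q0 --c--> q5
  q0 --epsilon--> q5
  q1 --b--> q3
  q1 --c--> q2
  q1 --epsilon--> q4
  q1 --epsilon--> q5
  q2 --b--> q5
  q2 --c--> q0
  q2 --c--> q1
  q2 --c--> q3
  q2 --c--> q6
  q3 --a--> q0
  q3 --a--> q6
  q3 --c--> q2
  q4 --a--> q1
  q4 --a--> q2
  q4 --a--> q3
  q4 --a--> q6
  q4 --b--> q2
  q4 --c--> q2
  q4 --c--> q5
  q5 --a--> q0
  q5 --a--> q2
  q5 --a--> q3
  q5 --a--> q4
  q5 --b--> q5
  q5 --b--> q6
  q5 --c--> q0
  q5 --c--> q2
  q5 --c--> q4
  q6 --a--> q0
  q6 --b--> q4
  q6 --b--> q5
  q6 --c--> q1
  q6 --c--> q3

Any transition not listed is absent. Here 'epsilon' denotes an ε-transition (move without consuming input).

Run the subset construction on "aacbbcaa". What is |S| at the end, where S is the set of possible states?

7

Start: ε-closure({q0}) = {q0, q5}.
Read 'a': q0→{q2}, q5→{q0, q2, q3, q4}; union {q0, q2, q3, q4}; ε-closure = {q0, q2, q3, q4, q5}.
Read 'a': q0→{q2}, q2→∅, q3→{q0, q6}, q4→{q1, q2, q3, q6}, q5→{q0, q2, q3, q4}; union {q0, q1, q2, q3, q4, q6}; ε-closure = {q0, q1, q2, q3, q4, q5, q6}.
Read 'c': q0→{q4, q5}, q1→{q2}, q2→{q0, q1, q3, q6}, q3→{q2}, q4→{q2, q5}, q5→{q0, q2, q4}, q6→{q1, q3}; now {q0, q1, q2, q3, q4, q5, q6}.
Read 'b': q0→{q0, q4}, q1→{q3}, q2→{q5}, q3→∅, q4→{q2}, q5→{q5, q6}, q6→{q4, q5}; now {q0, q2, q3, q4, q5, q6}.
Read 'b': q0→{q0, q4}, q2→{q5}, q3→∅, q4→{q2}, q5→{q5, q6}, q6→{q4, q5}; now {q0, q2, q4, q5, q6}.
Read 'c': q0→{q4, q5}, q2→{q0, q1, q3, q6}, q4→{q2, q5}, q5→{q0, q2, q4}, q6→{q1, q3}; now {q0, q1, q2, q3, q4, q5, q6}.
Read 'a': q0→{q2}, q1→∅, q2→∅, q3→{q0, q6}, q4→{q1, q2, q3, q6}, q5→{q0, q2, q3, q4}, q6→{q0}; union {q0, q1, q2, q3, q4, q6}; ε-closure = {q0, q1, q2, q3, q4, q5, q6}.
Read 'a': q0→{q2}, q1→∅, q2→∅, q3→{q0, q6}, q4→{q1, q2, q3, q6}, q5→{q0, q2, q3, q4}, q6→{q0}; union {q0, q1, q2, q3, q4, q6}; ε-closure = {q0, q1, q2, q3, q4, q5, q6}.
That set has 7 states.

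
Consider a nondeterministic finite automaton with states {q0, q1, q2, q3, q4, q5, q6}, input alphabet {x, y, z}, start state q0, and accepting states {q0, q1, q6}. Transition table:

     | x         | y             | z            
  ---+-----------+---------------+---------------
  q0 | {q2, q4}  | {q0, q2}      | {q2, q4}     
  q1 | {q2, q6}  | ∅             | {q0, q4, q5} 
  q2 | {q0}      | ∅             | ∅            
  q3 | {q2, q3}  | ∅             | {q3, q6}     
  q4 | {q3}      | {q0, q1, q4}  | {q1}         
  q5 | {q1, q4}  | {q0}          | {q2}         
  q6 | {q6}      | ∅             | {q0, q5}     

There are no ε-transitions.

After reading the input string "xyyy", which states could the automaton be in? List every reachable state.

Start in {q0}.
Read 'x': q0→{q2, q4}; now {q2, q4}.
Read 'y': q2→∅, q4→{q0, q1, q4}; now {q0, q1, q4}.
Read 'y': q0→{q0, q2}, q1→∅, q4→{q0, q1, q4}; now {q0, q1, q2, q4}.
Read 'y': q0→{q0, q2}, q1→∅, q2→∅, q4→{q0, q1, q4}; now {q0, q1, q2, q4}.

{q0, q1, q2, q4}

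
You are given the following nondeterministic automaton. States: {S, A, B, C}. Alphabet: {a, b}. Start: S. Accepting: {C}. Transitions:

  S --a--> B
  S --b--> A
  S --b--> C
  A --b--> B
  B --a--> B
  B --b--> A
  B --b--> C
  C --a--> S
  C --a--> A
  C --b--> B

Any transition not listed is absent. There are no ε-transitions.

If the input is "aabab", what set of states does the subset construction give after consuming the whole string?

Start in {S}.
Read 'a': S→{B}; now {B}.
Read 'a': B→{B}; now {B}.
Read 'b': B→{A, C}; now {A, C}.
Read 'a': A→∅, C→{S, A}; now {S, A}.
Read 'b': S→{A, C}, A→{B}; now {A, B, C}.

{A, B, C}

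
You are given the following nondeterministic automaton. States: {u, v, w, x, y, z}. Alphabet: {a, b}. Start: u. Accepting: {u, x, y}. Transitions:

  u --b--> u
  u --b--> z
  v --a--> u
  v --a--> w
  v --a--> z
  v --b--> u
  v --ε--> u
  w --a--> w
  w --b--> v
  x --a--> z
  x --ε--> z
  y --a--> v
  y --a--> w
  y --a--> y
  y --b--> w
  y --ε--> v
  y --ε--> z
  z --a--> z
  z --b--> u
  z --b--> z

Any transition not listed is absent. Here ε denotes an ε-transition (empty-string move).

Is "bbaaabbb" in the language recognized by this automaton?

Start in {u}.
Read 'b': u→{u, z}; now {u, z}.
Read 'b': u→{u, z}, z→{u, z}; now {u, z}.
Read 'a': u→∅, z→{z}; now {z}.
Read 'a': z→{z}; now {z}.
Read 'a': z→{z}; now {z}.
Read 'b': z→{u, z}; now {u, z}.
Read 'b': u→{u, z}, z→{u, z}; now {u, z}.
Read 'b': u→{u, z}, z→{u, z}; now {u, z}.
The final set {u, z} contains the accepting state u.

Yes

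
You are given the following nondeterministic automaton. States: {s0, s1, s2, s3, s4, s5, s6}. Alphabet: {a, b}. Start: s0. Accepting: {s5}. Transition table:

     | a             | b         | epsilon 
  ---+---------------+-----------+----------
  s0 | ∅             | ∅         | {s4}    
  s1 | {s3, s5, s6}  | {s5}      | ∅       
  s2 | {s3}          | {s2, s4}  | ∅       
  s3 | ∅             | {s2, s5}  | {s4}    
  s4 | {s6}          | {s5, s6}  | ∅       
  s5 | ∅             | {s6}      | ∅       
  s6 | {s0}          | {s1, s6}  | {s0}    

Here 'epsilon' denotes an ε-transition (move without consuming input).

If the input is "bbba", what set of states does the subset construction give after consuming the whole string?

{s0, s3, s4, s5, s6}

Start: ε-closure({s0}) = {s0, s4}.
Read 'b': {s0, s4} → {s0, s4, s5, s6}.
Read 'b': {s0, s4, s5, s6} → {s0, s1, s4, s5, s6}.
Read 'b': {s0, s1, s4, s5, s6} → {s0, s1, s4, s5, s6}.
Read 'a': {s0, s1, s4, s5, s6} → {s0, s3, s4, s5, s6}.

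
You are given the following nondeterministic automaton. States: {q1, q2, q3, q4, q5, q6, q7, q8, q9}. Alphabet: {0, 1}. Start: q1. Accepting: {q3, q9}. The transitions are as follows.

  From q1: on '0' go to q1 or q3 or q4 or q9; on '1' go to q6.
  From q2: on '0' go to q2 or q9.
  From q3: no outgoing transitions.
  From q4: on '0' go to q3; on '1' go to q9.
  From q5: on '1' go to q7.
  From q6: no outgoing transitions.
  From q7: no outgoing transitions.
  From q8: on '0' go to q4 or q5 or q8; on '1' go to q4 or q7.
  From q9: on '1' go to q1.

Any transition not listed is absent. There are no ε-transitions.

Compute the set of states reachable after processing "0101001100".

{q1, q3, q4, q9}

Start in {q1}.
Read '0': q1→{q1, q3, q4, q9}; now {q1, q3, q4, q9}.
Read '1': q1→{q6}, q3→∅, q4→{q9}, q9→{q1}; now {q1, q6, q9}.
Read '0': q1→{q1, q3, q4, q9}, q6→∅, q9→∅; now {q1, q3, q4, q9}.
Read '1': q1→{q6}, q3→∅, q4→{q9}, q9→{q1}; now {q1, q6, q9}.
Read '0': q1→{q1, q3, q4, q9}, q6→∅, q9→∅; now {q1, q3, q4, q9}.
Read '0': q1→{q1, q3, q4, q9}, q3→∅, q4→{q3}, q9→∅; now {q1, q3, q4, q9}.
Read '1': q1→{q6}, q3→∅, q4→{q9}, q9→{q1}; now {q1, q6, q9}.
Read '1': q1→{q6}, q6→∅, q9→{q1}; now {q1, q6}.
Read '0': q1→{q1, q3, q4, q9}, q6→∅; now {q1, q3, q4, q9}.
Read '0': q1→{q1, q3, q4, q9}, q3→∅, q4→{q3}, q9→∅; now {q1, q3, q4, q9}.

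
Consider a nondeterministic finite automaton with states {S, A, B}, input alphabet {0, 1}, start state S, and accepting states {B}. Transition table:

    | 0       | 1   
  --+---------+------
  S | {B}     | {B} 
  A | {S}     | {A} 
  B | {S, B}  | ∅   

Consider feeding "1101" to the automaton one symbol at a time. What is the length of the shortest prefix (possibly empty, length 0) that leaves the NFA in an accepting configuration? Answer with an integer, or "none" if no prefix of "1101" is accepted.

1

Start in {S}.
Read '1': {S} → {B}.
None of the earlier sets intersect F, but {B} does.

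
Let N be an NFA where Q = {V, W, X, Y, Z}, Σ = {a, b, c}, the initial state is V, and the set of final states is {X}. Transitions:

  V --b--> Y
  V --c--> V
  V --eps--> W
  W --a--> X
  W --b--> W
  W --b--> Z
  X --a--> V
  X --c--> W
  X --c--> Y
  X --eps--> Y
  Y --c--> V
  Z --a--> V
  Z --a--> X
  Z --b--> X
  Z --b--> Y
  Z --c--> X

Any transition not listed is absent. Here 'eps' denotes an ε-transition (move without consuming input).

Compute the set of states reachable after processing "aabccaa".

{V, W}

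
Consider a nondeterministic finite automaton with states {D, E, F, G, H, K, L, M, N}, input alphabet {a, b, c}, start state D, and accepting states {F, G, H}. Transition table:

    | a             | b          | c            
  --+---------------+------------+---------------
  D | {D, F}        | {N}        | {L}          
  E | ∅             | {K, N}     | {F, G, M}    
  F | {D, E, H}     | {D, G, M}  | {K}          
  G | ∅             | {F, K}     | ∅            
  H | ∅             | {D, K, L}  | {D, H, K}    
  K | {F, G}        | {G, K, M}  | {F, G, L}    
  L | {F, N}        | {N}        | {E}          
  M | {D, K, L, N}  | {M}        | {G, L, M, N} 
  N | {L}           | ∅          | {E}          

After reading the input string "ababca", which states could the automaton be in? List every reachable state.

Start in {D}.
Read 'a': D→{D, F}; now {D, F}.
Read 'b': D→{N}, F→{D, G, M}; now {D, G, M, N}.
Read 'a': D→{D, F}, G→∅, M→{D, K, L, N}, N→{L}; now {D, F, K, L, N}.
Read 'b': D→{N}, F→{D, G, M}, K→{G, K, M}, L→{N}, N→∅; now {D, G, K, M, N}.
Read 'c': D→{L}, G→∅, K→{F, G, L}, M→{G, L, M, N}, N→{E}; now {E, F, G, L, M, N}.
Read 'a': E→∅, F→{D, E, H}, G→∅, L→{F, N}, M→{D, K, L, N}, N→{L}; now {D, E, F, H, K, L, N}.

{D, E, F, H, K, L, N}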